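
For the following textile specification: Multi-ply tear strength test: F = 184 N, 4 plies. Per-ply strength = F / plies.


Formula: Per-ply strength = Total force / Number of plies
Per-ply = 184 N / 4
Per-ply = 46 N

46 N


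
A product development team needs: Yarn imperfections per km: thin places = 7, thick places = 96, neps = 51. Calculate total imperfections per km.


Formula: Total = thin places + thick places + neps
Total = 7 + 96 + 51
Total = 154 imperfections/km

154 imperfections/km


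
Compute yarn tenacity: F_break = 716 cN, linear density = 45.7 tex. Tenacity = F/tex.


Formula: Tenacity = Breaking force / Linear density
Tenacity = 716 cN / 45.7 tex
Tenacity = 15.67 cN/tex

15.67 cN/tex


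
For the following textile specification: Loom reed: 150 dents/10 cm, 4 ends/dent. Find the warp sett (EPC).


Formula: EPC = (dents per 10 cm * ends per dent) / 10
Step 1: Total ends per 10 cm = 150 * 4 = 600
Step 2: EPC = 600 / 10 = 60.0 ends/cm

60.0 ends/cm


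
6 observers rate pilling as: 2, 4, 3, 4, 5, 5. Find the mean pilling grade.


Formula: Mean = sum / count
Sum = 2 + 4 + 3 + 4 + 5 + 5 = 23
Mean = 23 / 6 = 3.8

3.8


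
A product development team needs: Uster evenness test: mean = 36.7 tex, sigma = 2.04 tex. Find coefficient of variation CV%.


Formula: CV% = (standard deviation / mean) * 100
Step 1: Ratio = 2.04 / 36.7 = 0.055586
Step 2: CV% = 0.055586 * 100 = 5.5586% ≈ 5.6%

5.6%


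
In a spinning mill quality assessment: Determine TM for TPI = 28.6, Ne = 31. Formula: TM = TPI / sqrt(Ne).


Formula: TM = TPI / sqrt(Ne)
Step 1: sqrt(Ne) = sqrt(31) = 5.5678
Step 2: TM = 28.6 / 5.5678 = 5.14

5.14 TM


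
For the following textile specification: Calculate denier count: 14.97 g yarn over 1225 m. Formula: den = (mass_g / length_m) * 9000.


Formula: den = (mass_g / length_m) * 9000
Substituting: den = (14.97 / 1225) * 9000
Intermediate: 14.97 / 1225 = 0.01222041 g/m
den = 0.01222041 * 9000 = 110.0 denier

110.0 denier


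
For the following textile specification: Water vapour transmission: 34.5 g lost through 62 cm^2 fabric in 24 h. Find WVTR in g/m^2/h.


Formula: WVTR = mass_loss / (area * time)
Step 1: Convert area: 62 cm^2 = 0.0062 m^2
Step 2: WVTR = 34.5 g / (0.0062 m^2 * 24 h)
Step 3: WVTR = 34.5 / 0.1488 = 231.9 g/m^2/h

231.9 g/m^2/h


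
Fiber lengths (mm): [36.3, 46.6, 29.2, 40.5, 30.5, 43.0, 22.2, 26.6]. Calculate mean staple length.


Formula: Mean = sum of lengths / count
Sum = 36.3 + 46.6 + 29.2 + 40.5 + 30.5 + 43.0 + 22.2 + 26.6
Sum = 274.9 mm
Mean = 274.9 / 8 = 34.36 mm

34.36 mm


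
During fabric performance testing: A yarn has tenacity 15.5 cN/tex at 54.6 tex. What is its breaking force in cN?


Formula: Breaking force = Tenacity * Linear density
F = 15.5 cN/tex * 54.6 tex
F = 846.30 cN

846.30 cN


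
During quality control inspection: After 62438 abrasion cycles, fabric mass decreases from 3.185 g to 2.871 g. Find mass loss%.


Formula: Mass loss% = ((m_before - m_after) / m_before) * 100
Step 1: Mass loss = 3.185 - 2.871 = 0.314 g
Step 2: Ratio = 0.314 / 3.185 = 0.0985871
Step 3: Mass loss% = 0.0985871 * 100 = 9.85871% ≈ 9.86%

9.86%


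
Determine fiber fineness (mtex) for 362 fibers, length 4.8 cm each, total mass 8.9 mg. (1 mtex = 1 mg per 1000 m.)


Formula: fineness (mtex) = mass (mg) / total length (km) = (mass_mg / total_length_m) * 1000
Step 1: Convert fiber length: 4.8 cm = 0.048 m
Step 2: Total fiber length = 362 * 0.048 = 17.376 m
Step 3: Linear density = 8.9 mg / 17.376 m = 0.5122 mg/m
Step 4: fineness = 0.5122 * 1000 = 512.2 mtex

512.2 mtex


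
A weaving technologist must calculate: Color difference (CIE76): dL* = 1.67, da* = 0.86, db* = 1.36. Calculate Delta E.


Formula: Delta E = sqrt(dL*^2 + da*^2 + db*^2)
Step 1: dL*^2 = 1.67^2 = 2.7889
Step 2: da*^2 = 0.86^2 = 0.7396
Step 3: db*^2 = 1.36^2 = 1.8496
Step 4: Sum = 2.7889 + 0.7396 + 1.8496 = 5.3781
Step 5: Delta E = sqrt(5.3781) = 2.32

2.32 Delta E


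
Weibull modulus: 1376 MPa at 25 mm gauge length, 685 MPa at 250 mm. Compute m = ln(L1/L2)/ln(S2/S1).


Formula: m = ln(L1/L2) / ln(S2/S1)
Step 1: ln(L1/L2) = ln(25/250) = -2.30259
Step 2: S2/S1 = 685/1376 = 0.49782
Step 3: ln(S2/S1) = ln(0.49782) = -0.69752
Step 4: m = -2.30259 / -0.69752 = 3.30

3.30 (Weibull m)


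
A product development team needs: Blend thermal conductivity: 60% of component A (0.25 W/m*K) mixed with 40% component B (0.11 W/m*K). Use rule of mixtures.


Formula: Blend property = (fraction_A * property_A) + (fraction_B * property_B)
Step 1: Contribution A = 60/100 * 0.25 W/m*K = 0.15 W/m*K
Step 2: Contribution B = 40/100 * 0.11 W/m*K = 0.044 W/m*K
Step 3: Blend thermal conductivity = 0.15 + 0.044 = 0.194 W/m*K

0.194 W/m*K


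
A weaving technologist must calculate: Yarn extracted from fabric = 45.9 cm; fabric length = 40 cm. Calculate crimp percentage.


Formula: Crimp% = ((L_yarn - L_fabric) / L_fabric) * 100
Step 1: Extension = 45.9 - 40 = 5.9 cm
Step 2: Crimp% = (5.9 / 40) * 100
Step 3: Crimp% = 0.1475 * 100 = 14.75% ≈ 14.8%

14.8%


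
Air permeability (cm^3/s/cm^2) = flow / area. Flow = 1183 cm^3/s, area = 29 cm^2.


Formula: Air Permeability = Airflow / Test Area
AP = 1183 cm^3/s / 29 cm^2
AP = 40.8 cm^3/s/cm^2

40.8 cm^3/s/cm^2


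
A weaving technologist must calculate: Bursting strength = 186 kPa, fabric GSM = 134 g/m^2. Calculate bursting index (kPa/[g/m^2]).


Formula: Bursting Index = Bursting Strength / Fabric GSM
BI = 186 kPa / 134 g/m^2
BI = 1.388 kPa/(g/m^2)

1.388 kPa/(g/m^2)


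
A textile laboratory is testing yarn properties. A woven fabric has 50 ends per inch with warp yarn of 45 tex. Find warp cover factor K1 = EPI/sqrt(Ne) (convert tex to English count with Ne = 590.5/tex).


Formula: K1 = EPI / sqrt(Ne), with Ne = 590.5 / tex_warp
Step 1: Ne = 590.5 / 45 = 13.122
Step 2: sqrt(Ne) = sqrt(13.122) = 3.6224
Step 3: K1 = 50 / 3.6224 = 13.8

13.8


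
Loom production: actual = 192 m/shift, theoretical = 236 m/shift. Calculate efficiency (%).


Formula: Efficiency% = (Actual output / Theoretical output) * 100
Efficiency% = (192 / 236) * 100
Efficiency% = 0.813559 * 100 = 81.3559% ≈ 81.4%

81.4%


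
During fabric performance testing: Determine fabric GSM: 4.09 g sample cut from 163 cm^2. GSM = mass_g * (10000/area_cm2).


Formula: GSM = mass_g / area_m2
Step 1: Convert area: 163 cm^2 = 163 / 10000 = 0.0163 m^2
Step 2: GSM = 4.09 g / 0.0163 m^2 = 250.9 g/m^2

250.9 g/m^2


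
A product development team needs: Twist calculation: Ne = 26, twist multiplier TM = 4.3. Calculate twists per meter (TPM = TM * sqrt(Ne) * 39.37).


Formula: TPM = TM * sqrt(Ne) * 39.37
Step 1: sqrt(Ne) = sqrt(26) = 5.099
Step 2: TM * sqrt(Ne) = 4.3 * 5.099 = 21.9257
Step 3: TPM = 21.9257 * 39.37 = 863 twists/m

863 twists/m


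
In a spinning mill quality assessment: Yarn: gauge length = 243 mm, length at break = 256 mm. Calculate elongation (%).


Formula: Elongation (%) = ((L_break - L0) / L0) * 100
Step 1: Extension = 256 - 243 = 13 mm
Step 2: Elongation = (13 / 243) * 100
Step 3: Elongation = 0.053498 * 100 = 5.3498% ≈ 5.3%

5.3%


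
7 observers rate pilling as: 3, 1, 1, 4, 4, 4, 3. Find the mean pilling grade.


Formula: Mean = sum / count
Sum = 3 + 1 + 1 + 4 + 4 + 4 + 3 = 20
Mean = 20 / 7 = 2.9

2.9


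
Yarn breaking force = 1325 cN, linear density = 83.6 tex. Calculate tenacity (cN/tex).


Formula: Tenacity = Breaking force / Linear density
Tenacity = 1325 cN / 83.6 tex
Tenacity = 15.85 cN/tex

15.85 cN/tex


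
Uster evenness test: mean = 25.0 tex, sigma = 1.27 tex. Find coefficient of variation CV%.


Formula: CV% = (standard deviation / mean) * 100
Step 1: Ratio = 1.27 / 25.0 = 0.0508
Step 2: CV% = 0.0508 * 100 = 5.08% ≈ 5.1%

5.1%


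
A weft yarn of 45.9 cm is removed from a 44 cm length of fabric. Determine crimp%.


Formula: Crimp% = ((L_yarn - L_fabric) / L_fabric) * 100
Step 1: Extension = 45.9 - 44 = 1.9 cm
Step 2: Crimp% = (1.9 / 44) * 100
Step 3: Crimp% = 0.043182 * 100 = 4.3182% ≈ 4.3%

4.3%


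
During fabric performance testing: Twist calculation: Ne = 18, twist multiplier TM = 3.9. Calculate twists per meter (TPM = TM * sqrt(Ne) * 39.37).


Formula: TPM = TM * sqrt(Ne) * 39.37
Step 1: sqrt(Ne) = sqrt(18) = 4.2426
Step 2: TM * sqrt(Ne) = 3.9 * 4.2426 = 16.5461
Step 3: TPM = 16.5461 * 39.37 = 651 twists/m

651 twists/m


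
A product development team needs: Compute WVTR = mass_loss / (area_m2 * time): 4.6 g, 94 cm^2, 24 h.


Formula: WVTR = mass_loss / (area * time)
Step 1: Convert area: 94 cm^2 = 0.0094 m^2
Step 2: WVTR = 4.6 g / (0.0094 m^2 * 24 h)
Step 3: WVTR = 4.6 / 0.2256 = 20.4 g/m^2/h

20.4 g/m^2/h


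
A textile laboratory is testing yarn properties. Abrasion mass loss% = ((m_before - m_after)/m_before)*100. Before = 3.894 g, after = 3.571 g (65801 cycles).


Formula: Mass loss% = ((m_before - m_after) / m_before) * 100
Step 1: Mass loss = 3.894 - 3.571 = 0.323 g
Step 2: Ratio = 0.323 / 3.894 = 0.0829481
Step 3: Mass loss% = 0.0829481 * 100 = 8.29481% ≈ 8.29%

8.29%


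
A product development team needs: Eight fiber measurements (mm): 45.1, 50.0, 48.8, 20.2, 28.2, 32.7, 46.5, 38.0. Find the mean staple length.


Formula: Mean = sum of lengths / count
Sum = 45.1 + 50.0 + 48.8 + 20.2 + 28.2 + 32.7 + 46.5 + 38.0
Sum = 309.5 mm
Mean = 309.5 / 8 = 38.69 mm

38.69 mm


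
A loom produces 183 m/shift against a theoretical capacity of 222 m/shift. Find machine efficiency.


Formula: Efficiency% = (Actual output / Theoretical output) * 100
Efficiency% = (183 / 222) * 100
Efficiency% = 0.824324 * 100 = 82.4324% ≈ 82.4%

82.4%


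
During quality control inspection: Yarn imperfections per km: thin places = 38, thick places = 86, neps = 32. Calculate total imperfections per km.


Formula: Total = thin places + thick places + neps
Total = 38 + 86 + 32
Total = 156 imperfections/km

156 imperfections/km


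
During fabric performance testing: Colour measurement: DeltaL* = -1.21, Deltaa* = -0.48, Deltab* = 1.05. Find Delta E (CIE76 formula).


Formula: Delta E = sqrt(dL*^2 + da*^2 + db*^2)
Step 1: dL*^2 = (-1.21)^2 = 1.4641
Step 2: da*^2 = (-0.48)^2 = 0.2304
Step 3: db*^2 = 1.05^2 = 1.1025
Step 4: Sum = 1.4641 + 0.2304 + 1.1025 = 2.797
Step 5: Delta E = sqrt(2.797) = 1.67

1.67 Delta E


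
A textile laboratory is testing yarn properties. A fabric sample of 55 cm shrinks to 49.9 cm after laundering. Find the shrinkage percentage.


Formula: Shrinkage% = ((L_before - L_after) / L_before) * 100
Step 1: Shrinkage = 55 - 49.9 = 5.1 cm
Step 2: Shrinkage% = (5.1 / 55) * 100
Step 3: Shrinkage% = 0.092727 * 100 = 9.2727% ≈ 9.3%

9.3%


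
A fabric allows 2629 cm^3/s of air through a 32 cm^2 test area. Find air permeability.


Formula: Air Permeability = Airflow / Test Area
AP = 2629 cm^3/s / 32 cm^2
AP = 82.2 cm^3/s/cm^2

82.2 cm^3/s/cm^2


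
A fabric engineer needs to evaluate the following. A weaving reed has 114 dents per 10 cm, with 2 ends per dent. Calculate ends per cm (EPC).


Formula: EPC = (dents per 10 cm * ends per dent) / 10
Step 1: Total ends per 10 cm = 114 * 2 = 228
Step 2: EPC = 228 / 10 = 22.8 ends/cm

22.8 ends/cm


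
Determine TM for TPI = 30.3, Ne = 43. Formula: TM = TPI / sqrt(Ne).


Formula: TM = TPI / sqrt(Ne)
Step 1: sqrt(Ne) = sqrt(43) = 6.5574
Step 2: TM = 30.3 / 6.5574 = 4.62

4.62 TM


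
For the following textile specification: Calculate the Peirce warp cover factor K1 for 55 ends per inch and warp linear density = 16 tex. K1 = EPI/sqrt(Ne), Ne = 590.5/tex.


Formula: K1 = EPI / sqrt(Ne), with Ne = 590.5 / tex_warp
Step 1: Ne = 590.5 / 16 = 36.906
Step 2: sqrt(Ne) = sqrt(36.906) = 6.075
Step 3: K1 = 55 / 6.075 = 9.1

9.1


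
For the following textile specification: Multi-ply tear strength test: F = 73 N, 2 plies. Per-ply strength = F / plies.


Formula: Per-ply strength = Total force / Number of plies
Per-ply = 73 N / 2
Per-ply = 36.5 N

36.5 N


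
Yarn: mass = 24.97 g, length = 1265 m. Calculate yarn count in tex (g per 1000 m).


Formula: Tex = (mass_g / length_m) * 1000
Substituting: Tex = (24.97 / 1265) * 1000
Intermediate: 24.97 / 1265 = 0.01973913 g/m
Tex = 0.01973913 * 1000 = 19.74 tex

19.74 tex


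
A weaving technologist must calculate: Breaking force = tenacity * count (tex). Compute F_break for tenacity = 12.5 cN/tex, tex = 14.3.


Formula: Breaking force = Tenacity * Linear density
F = 12.5 cN/tex * 14.3 tex
F = 178.75 cN

178.75 cN


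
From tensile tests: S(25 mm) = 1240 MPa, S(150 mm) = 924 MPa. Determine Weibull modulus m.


Formula: m = ln(L1/L2) / ln(S2/S1)
Step 1: ln(L1/L2) = ln(25/150) = -1.79176
Step 2: S2/S1 = 924/1240 = 0.74516
Step 3: ln(S2/S1) = ln(0.74516) = -0.29416
Step 4: m = -1.79176 / -0.29416 = 6.09

6.09 (Weibull m)


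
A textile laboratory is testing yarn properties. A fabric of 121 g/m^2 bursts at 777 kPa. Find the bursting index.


Formula: Bursting Index = Bursting Strength / Fabric GSM
BI = 777 kPa / 121 g/m^2
BI = 6.421 kPa/(g/m^2)

6.421 kPa/(g/m^2)


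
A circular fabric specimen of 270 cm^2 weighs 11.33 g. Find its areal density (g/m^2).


Formula: GSM = mass_g / area_m2
Step 1: Convert area: 270 cm^2 = 270 / 10000 = 0.027 m^2
Step 2: GSM = 11.33 g / 0.027 m^2 = 419.6 g/m^2

419.6 g/m^2


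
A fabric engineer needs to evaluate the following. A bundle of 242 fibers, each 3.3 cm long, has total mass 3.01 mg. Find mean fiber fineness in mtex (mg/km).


Formula: fineness (mtex) = mass (mg) / total length (km) = (mass_mg / total_length_m) * 1000
Step 1: Convert fiber length: 3.3 cm = 0.033 m
Step 2: Total fiber length = 242 * 0.033 = 7.986 m
Step 3: Linear density = 3.01 mg / 7.986 m = 0.3769 mg/m
Step 4: fineness = 0.3769 * 1000 = 376.9 mtex

376.9 mtex


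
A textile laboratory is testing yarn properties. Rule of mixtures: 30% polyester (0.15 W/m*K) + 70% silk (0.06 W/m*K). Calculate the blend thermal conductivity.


Formula: Blend property = (fraction_A * property_A) + (fraction_B * property_B)
Step 1: Contribution A = 30/100 * 0.15 W/m*K = 0.045 W/m*K
Step 2: Contribution B = 70/100 * 0.06 W/m*K = 0.042 W/m*K
Step 3: Blend thermal conductivity = 0.045 + 0.042 = 0.087 W/m*K

0.087 W/m*K


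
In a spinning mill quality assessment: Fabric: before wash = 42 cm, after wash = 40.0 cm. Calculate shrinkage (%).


Formula: Shrinkage% = ((L_before - L_after) / L_before) * 100
Step 1: Shrinkage = 42 - 40.0 = 2.0 cm
Step 2: Shrinkage% = (2.0 / 42) * 100
Step 3: Shrinkage% = 0.047619 * 100 = 4.7619% ≈ 4.8%

4.8%


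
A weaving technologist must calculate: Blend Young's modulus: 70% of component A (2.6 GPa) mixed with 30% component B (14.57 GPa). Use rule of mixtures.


Formula: Blend property = (fraction_A * property_A) + (fraction_B * property_B)
Step 1: Contribution A = 70/100 * 2.6 GPa = 1.82 GPa
Step 2: Contribution B = 30/100 * 14.57 GPa = 4.371 GPa
Step 3: Blend Young's modulus = 1.82 + 4.371 = 6.191 GPa

6.191 GPa


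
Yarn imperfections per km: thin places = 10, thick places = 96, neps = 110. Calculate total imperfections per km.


Formula: Total = thin places + thick places + neps
Total = 10 + 96 + 110
Total = 216 imperfections/km

216 imperfections/km


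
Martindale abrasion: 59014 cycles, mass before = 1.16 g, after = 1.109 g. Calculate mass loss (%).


Formula: Mass loss% = ((m_before - m_after) / m_before) * 100
Step 1: Mass loss = 1.16 - 1.109 = 0.051 g
Step 2: Ratio = 0.051 / 1.16 = 0.0439655
Step 3: Mass loss% = 0.0439655 * 100 = 4.39655% ≈ 4.40%

4.40%


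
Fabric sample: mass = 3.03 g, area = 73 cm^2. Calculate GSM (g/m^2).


Formula: GSM = mass_g / area_m2
Step 1: Convert area: 73 cm^2 = 73 / 10000 = 0.0073 m^2
Step 2: GSM = 3.03 g / 0.0073 m^2 = 415.1 g/m^2

415.1 g/m^2


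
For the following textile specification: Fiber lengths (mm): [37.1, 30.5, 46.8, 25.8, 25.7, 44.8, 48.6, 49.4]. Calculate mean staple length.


Formula: Mean = sum of lengths / count
Sum = 37.1 + 30.5 + 46.8 + 25.8 + 25.7 + 44.8 + 48.6 + 49.4
Sum = 308.7 mm
Mean = 308.7 / 8 = 38.59 mm

38.59 mm


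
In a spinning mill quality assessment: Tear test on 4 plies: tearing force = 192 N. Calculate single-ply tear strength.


Formula: Per-ply strength = Total force / Number of plies
Per-ply = 192 N / 4
Per-ply = 48 N

48 N


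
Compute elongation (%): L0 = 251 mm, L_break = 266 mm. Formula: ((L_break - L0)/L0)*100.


Formula: Elongation (%) = ((L_break - L0) / L0) * 100
Step 1: Extension = 266 - 251 = 15 mm
Step 2: Elongation = (15 / 251) * 100
Step 3: Elongation = 0.059761 * 100 = 5.9761% ≈ 6.0%

6.0%


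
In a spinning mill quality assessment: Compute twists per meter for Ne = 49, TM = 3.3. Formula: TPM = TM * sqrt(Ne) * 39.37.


Formula: TPM = TM * sqrt(Ne) * 39.37
Step 1: sqrt(Ne) = sqrt(49) = 7
Step 2: TM * sqrt(Ne) = 3.3 * 7 = 23.1
Step 3: TPM = 23.1 * 39.37 = 909 twists/m

909 twists/m


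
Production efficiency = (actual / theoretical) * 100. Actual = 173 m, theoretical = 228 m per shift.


Formula: Efficiency% = (Actual output / Theoretical output) * 100
Efficiency% = (173 / 228) * 100
Efficiency% = 0.758772 * 100 = 75.8772% ≈ 75.9%

75.9%


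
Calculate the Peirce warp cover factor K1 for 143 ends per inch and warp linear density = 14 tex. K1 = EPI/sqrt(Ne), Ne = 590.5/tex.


Formula: K1 = EPI / sqrt(Ne), with Ne = 590.5 / tex_warp
Step 1: Ne = 590.5 / 14 = 42.179
Step 2: sqrt(Ne) = sqrt(42.179) = 6.4945
Step 3: K1 = 143 / 6.4945 = 22.0

22.0


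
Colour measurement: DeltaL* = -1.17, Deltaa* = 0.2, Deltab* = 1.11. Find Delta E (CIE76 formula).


Formula: Delta E = sqrt(dL*^2 + da*^2 + db*^2)
Step 1: dL*^2 = (-1.17)^2 = 1.3689
Step 2: da*^2 = 0.2^2 = 0.04
Step 3: db*^2 = 1.11^2 = 1.2321
Step 4: Sum = 1.3689 + 0.04 + 1.2321 = 2.641
Step 5: Delta E = sqrt(2.641) = 1.63

1.63 Delta E


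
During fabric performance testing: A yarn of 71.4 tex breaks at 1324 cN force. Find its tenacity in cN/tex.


Formula: Tenacity = Breaking force / Linear density
Tenacity = 1324 cN / 71.4 tex
Tenacity = 18.54 cN/tex

18.54 cN/tex


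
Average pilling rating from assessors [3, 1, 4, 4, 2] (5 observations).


Formula: Mean = sum / count
Sum = 3 + 1 + 4 + 4 + 2 = 14
Mean = 14 / 5 = 2.8

2.8


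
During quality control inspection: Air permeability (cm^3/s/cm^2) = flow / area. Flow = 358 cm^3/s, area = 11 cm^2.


Formula: Air Permeability = Airflow / Test Area
AP = 358 cm^3/s / 11 cm^2
AP = 32.5 cm^3/s/cm^2

32.5 cm^3/s/cm^2


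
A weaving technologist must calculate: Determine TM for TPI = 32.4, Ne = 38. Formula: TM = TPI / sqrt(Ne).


Formula: TM = TPI / sqrt(Ne)
Step 1: sqrt(Ne) = sqrt(38) = 6.1644
Step 2: TM = 32.4 / 6.1644 = 5.26

5.26 TM


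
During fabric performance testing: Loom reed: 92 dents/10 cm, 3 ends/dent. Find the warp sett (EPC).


Formula: EPC = (dents per 10 cm * ends per dent) / 10
Step 1: Total ends per 10 cm = 92 * 3 = 276
Step 2: EPC = 276 / 10 = 27.6 ends/cm

27.6 ends/cm


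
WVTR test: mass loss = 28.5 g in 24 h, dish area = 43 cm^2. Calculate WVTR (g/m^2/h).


Formula: WVTR = mass_loss / (area * time)
Step 1: Convert area: 43 cm^2 = 0.0043 m^2
Step 2: WVTR = 28.5 g / (0.0043 m^2 * 24 h)
Step 3: WVTR = 28.5 / 0.1032 = 276.2 g/m^2/h

276.2 g/m^2/h


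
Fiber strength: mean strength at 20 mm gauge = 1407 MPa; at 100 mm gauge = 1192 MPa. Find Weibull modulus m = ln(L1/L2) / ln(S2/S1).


Formula: m = ln(L1/L2) / ln(S2/S1)
Step 1: ln(L1/L2) = ln(20/100) = -1.60944
Step 2: S2/S1 = 1192/1407 = 0.84719
Step 3: ln(S2/S1) = ln(0.84719) = -0.16583
Step 4: m = -1.60944 / -0.16583 = 9.71

9.71 (Weibull m)


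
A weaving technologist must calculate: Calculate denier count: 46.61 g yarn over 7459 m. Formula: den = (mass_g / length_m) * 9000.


Formula: den = (mass_g / length_m) * 9000
Substituting: den = (46.61 / 7459) * 9000
Intermediate: 46.61 / 7459 = 0.00624883 g/m
den = 0.00624883 * 9000 = 56.2 denier

56.2 denier


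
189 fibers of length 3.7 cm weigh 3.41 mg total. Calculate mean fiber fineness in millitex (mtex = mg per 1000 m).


Formula: fineness (mtex) = mass (mg) / total length (km) = (mass_mg / total_length_m) * 1000
Step 1: Convert fiber length: 3.7 cm = 0.037 m
Step 2: Total fiber length = 189 * 0.037 = 6.993 m
Step 3: Linear density = 3.41 mg / 6.993 m = 0.4876 mg/m
Step 4: fineness = 0.4876 * 1000 = 487.6 mtex

487.6 mtex


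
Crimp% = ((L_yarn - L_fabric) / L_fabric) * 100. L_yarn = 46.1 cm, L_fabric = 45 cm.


Formula: Crimp% = ((L_yarn - L_fabric) / L_fabric) * 100
Step 1: Extension = 46.1 - 45 = 1.1 cm
Step 2: Crimp% = (1.1 / 45) * 100
Step 3: Crimp% = 0.024444 * 100 = 2.4444% ≈ 2.4%

2.4%


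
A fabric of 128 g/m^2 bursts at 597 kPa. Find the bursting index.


Formula: Bursting Index = Bursting Strength / Fabric GSM
BI = 597 kPa / 128 g/m^2
BI = 4.664 kPa/(g/m^2)

4.664 kPa/(g/m^2)


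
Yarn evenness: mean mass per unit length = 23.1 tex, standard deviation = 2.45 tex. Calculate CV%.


Formula: CV% = (standard deviation / mean) * 100
Step 1: Ratio = 2.45 / 23.1 = 0.106061
Step 2: CV% = 0.106061 * 100 = 10.6061% ≈ 10.6%

10.6%


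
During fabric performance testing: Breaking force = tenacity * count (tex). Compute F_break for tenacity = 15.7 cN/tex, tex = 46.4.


Formula: Breaking force = Tenacity * Linear density
F = 15.7 cN/tex * 46.4 tex
F = 728.48 cN

728.48 cN


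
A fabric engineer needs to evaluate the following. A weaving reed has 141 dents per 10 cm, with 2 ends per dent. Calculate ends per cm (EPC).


Formula: EPC = (dents per 10 cm * ends per dent) / 10
Step 1: Total ends per 10 cm = 141 * 2 = 282
Step 2: EPC = 282 / 10 = 28.2 ends/cm

28.2 ends/cm


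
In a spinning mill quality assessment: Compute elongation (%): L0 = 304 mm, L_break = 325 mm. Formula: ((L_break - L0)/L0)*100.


Formula: Elongation (%) = ((L_break - L0) / L0) * 100
Step 1: Extension = 325 - 304 = 21 mm
Step 2: Elongation = (21 / 304) * 100
Step 3: Elongation = 0.069079 * 100 = 6.9079% ≈ 6.9%

6.9%


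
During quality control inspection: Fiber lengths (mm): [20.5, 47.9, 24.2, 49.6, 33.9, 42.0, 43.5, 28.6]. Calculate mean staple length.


Formula: Mean = sum of lengths / count
Sum = 20.5 + 47.9 + 24.2 + 49.6 + 33.9 + 42.0 + 43.5 + 28.6
Sum = 290.2 mm
Mean = 290.2 / 8 = 36.28 mm

36.28 mm


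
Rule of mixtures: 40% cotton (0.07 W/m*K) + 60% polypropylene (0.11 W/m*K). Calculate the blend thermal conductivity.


Formula: Blend property = (fraction_A * property_A) + (fraction_B * property_B)
Step 1: Contribution A = 40/100 * 0.07 W/m*K = 0.028 W/m*K
Step 2: Contribution B = 60/100 * 0.11 W/m*K = 0.066 W/m*K
Step 3: Blend thermal conductivity = 0.028 + 0.066 = 0.094 W/m*K

0.094 W/m*K


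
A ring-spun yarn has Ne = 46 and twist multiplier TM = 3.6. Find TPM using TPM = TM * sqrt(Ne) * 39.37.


Formula: TPM = TM * sqrt(Ne) * 39.37
Step 1: sqrt(Ne) = sqrt(46) = 6.7823
Step 2: TM * sqrt(Ne) = 3.6 * 6.7823 = 24.4163
Step 3: TPM = 24.4163 * 39.37 = 961 twists/m

961 twists/m


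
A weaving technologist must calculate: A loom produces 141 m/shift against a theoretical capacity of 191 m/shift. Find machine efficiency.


Formula: Efficiency% = (Actual output / Theoretical output) * 100
Efficiency% = (141 / 191) * 100
Efficiency% = 0.73822 * 100 = 73.822% ≈ 73.8%

73.8%


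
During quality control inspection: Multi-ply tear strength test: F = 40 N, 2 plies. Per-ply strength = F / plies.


Formula: Per-ply strength = Total force / Number of plies
Per-ply = 40 N / 2
Per-ply = 20 N

20 N


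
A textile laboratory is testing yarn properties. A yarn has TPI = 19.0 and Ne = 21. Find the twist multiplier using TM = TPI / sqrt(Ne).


Formula: TM = TPI / sqrt(Ne)
Step 1: sqrt(Ne) = sqrt(21) = 4.5826
Step 2: TM = 19.0 / 4.5826 = 4.15

4.15 TM


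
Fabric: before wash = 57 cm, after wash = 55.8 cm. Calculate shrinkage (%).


Formula: Shrinkage% = ((L_before - L_after) / L_before) * 100
Step 1: Shrinkage = 57 - 55.8 = 1.2 cm
Step 2: Shrinkage% = (1.2 / 57) * 100
Step 3: Shrinkage% = 0.021053 * 100 = 2.1053% ≈ 2.1%

2.1%


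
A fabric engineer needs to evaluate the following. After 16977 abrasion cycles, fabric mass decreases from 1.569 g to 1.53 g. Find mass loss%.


Formula: Mass loss% = ((m_before - m_after) / m_before) * 100
Step 1: Mass loss = 1.569 - 1.53 = 0.039 g
Step 2: Ratio = 0.039 / 1.569 = 0.0248566
Step 3: Mass loss% = 0.0248566 * 100 = 2.48566% ≈ 2.49%

2.49%


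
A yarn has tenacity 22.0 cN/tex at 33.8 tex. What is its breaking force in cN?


Formula: Breaking force = Tenacity * Linear density
F = 22.0 cN/tex * 33.8 tex
F = 743.60 cN

743.60 cN


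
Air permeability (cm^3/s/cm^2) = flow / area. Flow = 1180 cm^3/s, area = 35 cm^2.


Formula: Air Permeability = Airflow / Test Area
AP = 1180 cm^3/s / 35 cm^2
AP = 33.7 cm^3/s/cm^2

33.7 cm^3/s/cm^2


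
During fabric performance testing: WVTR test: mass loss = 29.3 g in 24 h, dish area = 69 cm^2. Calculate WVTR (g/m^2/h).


Formula: WVTR = mass_loss / (area * time)
Step 1: Convert area: 69 cm^2 = 0.0069 m^2
Step 2: WVTR = 29.3 g / (0.0069 m^2 * 24 h)
Step 3: WVTR = 29.3 / 0.1656 = 176.9 g/m^2/h

176.9 g/m^2/h


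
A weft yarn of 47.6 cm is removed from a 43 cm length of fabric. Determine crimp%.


Formula: Crimp% = ((L_yarn - L_fabric) / L_fabric) * 100
Step 1: Extension = 47.6 - 43 = 4.6 cm
Step 2: Crimp% = (4.6 / 43) * 100
Step 3: Crimp% = 0.106977 * 100 = 10.6977% ≈ 10.7%

10.7%


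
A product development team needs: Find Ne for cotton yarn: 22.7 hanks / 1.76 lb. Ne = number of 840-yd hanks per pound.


Formula: Ne = hanks / mass_lb
Substituting: Ne = 22.7 / 1.76
Ne = 12.9

12.9 Ne


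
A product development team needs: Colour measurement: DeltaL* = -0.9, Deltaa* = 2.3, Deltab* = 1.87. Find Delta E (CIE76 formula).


Formula: Delta E = sqrt(dL*^2 + da*^2 + db*^2)
Step 1: dL*^2 = (-0.9)^2 = 0.81
Step 2: da*^2 = 2.3^2 = 5.29
Step 3: db*^2 = 1.87^2 = 3.4969
Step 4: Sum = 0.81 + 5.29 + 3.4969 = 9.5969
Step 5: Delta E = sqrt(9.5969) = 3.1

3.1 Delta E


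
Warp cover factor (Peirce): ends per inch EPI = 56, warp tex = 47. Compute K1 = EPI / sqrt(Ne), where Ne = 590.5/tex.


Formula: K1 = EPI / sqrt(Ne), with Ne = 590.5 / tex_warp
Step 1: Ne = 590.5 / 47 = 12.564
Step 2: sqrt(Ne) = sqrt(12.564) = 3.5446
Step 3: K1 = 56 / 3.5446 = 15.8

15.8


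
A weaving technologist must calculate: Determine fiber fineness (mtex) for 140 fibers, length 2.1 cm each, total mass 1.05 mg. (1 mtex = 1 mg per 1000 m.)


Formula: fineness (mtex) = mass (mg) / total length (km) = (mass_mg / total_length_m) * 1000
Step 1: Convert fiber length: 2.1 cm = 0.021 m
Step 2: Total fiber length = 140 * 0.021 = 2.94 m
Step 3: Linear density = 1.05 mg / 2.94 m = 0.3571 mg/m
Step 4: fineness = 0.3571 * 1000 = 357.1 mtex

357.1 mtex


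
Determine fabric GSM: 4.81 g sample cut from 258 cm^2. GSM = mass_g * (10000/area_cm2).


Formula: GSM = mass_g / area_m2
Step 1: Convert area: 258 cm^2 = 258 / 10000 = 0.0258 m^2
Step 2: GSM = 4.81 g / 0.0258 m^2 = 186.4 g/m^2

186.4 g/m^2


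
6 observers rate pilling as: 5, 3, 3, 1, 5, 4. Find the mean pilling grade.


Formula: Mean = sum / count
Sum = 5 + 3 + 3 + 1 + 5 + 4 = 21
Mean = 21 / 6 = 3.5

3.5


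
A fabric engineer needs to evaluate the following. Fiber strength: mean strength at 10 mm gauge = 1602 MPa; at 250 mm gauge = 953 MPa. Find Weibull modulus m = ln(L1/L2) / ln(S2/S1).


Formula: m = ln(L1/L2) / ln(S2/S1)
Step 1: ln(L1/L2) = ln(10/250) = -3.21888
Step 2: S2/S1 = 953/1602 = 0.59488
Step 3: ln(S2/S1) = ln(0.59488) = -0.51940
Step 4: m = -3.21888 / -0.51940 = 6.20

6.20 (Weibull m)


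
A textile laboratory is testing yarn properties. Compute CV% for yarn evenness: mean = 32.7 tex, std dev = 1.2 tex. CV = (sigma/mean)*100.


Formula: CV% = (standard deviation / mean) * 100
Step 1: Ratio = 1.2 / 32.7 = 0.036697
Step 2: CV% = 0.036697 * 100 = 3.6697% ≈ 3.7%

3.7%


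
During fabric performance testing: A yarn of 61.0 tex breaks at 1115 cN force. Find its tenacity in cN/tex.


Formula: Tenacity = Breaking force / Linear density
Tenacity = 1115 cN / 61.0 tex
Tenacity = 18.28 cN/tex

18.28 cN/tex


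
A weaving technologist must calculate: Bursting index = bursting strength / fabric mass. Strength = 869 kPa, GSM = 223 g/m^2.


Formula: Bursting Index = Bursting Strength / Fabric GSM
BI = 869 kPa / 223 g/m^2
BI = 3.897 kPa/(g/m^2)

3.897 kPa/(g/m^2)


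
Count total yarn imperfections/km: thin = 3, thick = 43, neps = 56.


Formula: Total = thin places + thick places + neps
Total = 3 + 43 + 56
Total = 102 imperfections/km

102 imperfections/km


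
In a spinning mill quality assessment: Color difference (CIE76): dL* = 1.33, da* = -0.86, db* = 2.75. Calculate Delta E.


Formula: Delta E = sqrt(dL*^2 + da*^2 + db*^2)
Step 1: dL*^2 = 1.33^2 = 1.7689
Step 2: da*^2 = (-0.86)^2 = 0.7396
Step 3: db*^2 = 2.75^2 = 7.5625
Step 4: Sum = 1.7689 + 0.7396 + 7.5625 = 10.071
Step 5: Delta E = sqrt(10.071) = 3.17

3.17 Delta E


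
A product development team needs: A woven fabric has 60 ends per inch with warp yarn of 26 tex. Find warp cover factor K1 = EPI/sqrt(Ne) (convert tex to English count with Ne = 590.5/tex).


Formula: K1 = EPI / sqrt(Ne), with Ne = 590.5 / tex_warp
Step 1: Ne = 590.5 / 26 = 22.712
Step 2: sqrt(Ne) = sqrt(22.712) = 4.7657
Step 3: K1 = 60 / 4.7657 = 12.6

12.6


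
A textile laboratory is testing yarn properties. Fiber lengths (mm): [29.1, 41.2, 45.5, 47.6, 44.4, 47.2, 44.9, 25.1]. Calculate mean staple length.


Formula: Mean = sum of lengths / count
Sum = 29.1 + 41.2 + 45.5 + 47.6 + 44.4 + 47.2 + 44.9 + 25.1
Sum = 325.0 mm
Mean = 325.0 / 8 = 40.63 mm

40.63 mm


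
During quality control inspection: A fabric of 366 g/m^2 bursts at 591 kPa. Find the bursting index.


Formula: Bursting Index = Bursting Strength / Fabric GSM
BI = 591 kPa / 366 g/m^2
BI = 1.615 kPa/(g/m^2)

1.615 kPa/(g/m^2)


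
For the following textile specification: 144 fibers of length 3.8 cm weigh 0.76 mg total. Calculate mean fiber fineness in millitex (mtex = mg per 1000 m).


Formula: fineness (mtex) = mass (mg) / total length (km) = (mass_mg / total_length_m) * 1000
Step 1: Convert fiber length: 3.8 cm = 0.038 m
Step 2: Total fiber length = 144 * 0.038 = 5.472 m
Step 3: Linear density = 0.76 mg / 5.472 m = 0.1389 mg/m
Step 4: fineness = 0.1389 * 1000 = 138.9 mtex

138.9 mtex


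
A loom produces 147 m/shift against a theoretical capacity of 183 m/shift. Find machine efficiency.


Formula: Efficiency% = (Actual output / Theoretical output) * 100
Efficiency% = (147 / 183) * 100
Efficiency% = 0.803279 * 100 = 80.3279% ≈ 80.3%

80.3%


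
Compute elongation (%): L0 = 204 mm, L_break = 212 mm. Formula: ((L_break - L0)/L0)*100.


Formula: Elongation (%) = ((L_break - L0) / L0) * 100
Step 1: Extension = 212 - 204 = 8 mm
Step 2: Elongation = (8 / 204) * 100
Step 3: Elongation = 0.039216 * 100 = 3.9216% ≈ 3.9%

3.9%


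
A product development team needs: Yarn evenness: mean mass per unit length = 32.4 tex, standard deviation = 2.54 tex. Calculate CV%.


Formula: CV% = (standard deviation / mean) * 100
Step 1: Ratio = 2.54 / 32.4 = 0.078395
Step 2: CV% = 0.078395 * 100 = 7.8395% ≈ 7.8%

7.8%


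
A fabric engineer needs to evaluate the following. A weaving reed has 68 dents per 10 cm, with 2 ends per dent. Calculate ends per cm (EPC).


Formula: EPC = (dents per 10 cm * ends per dent) / 10
Step 1: Total ends per 10 cm = 68 * 2 = 136
Step 2: EPC = 136 / 10 = 13.6 ends/cm

13.6 ends/cm


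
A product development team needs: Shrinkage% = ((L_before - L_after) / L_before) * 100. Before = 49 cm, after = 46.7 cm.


Formula: Shrinkage% = ((L_before - L_after) / L_before) * 100
Step 1: Shrinkage = 49 - 46.7 = 2.3 cm
Step 2: Shrinkage% = (2.3 / 49) * 100
Step 3: Shrinkage% = 0.046939 * 100 = 4.6939% ≈ 4.7%

4.7%


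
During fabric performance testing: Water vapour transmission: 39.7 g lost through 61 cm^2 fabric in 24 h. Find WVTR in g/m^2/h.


Formula: WVTR = mass_loss / (area * time)
Step 1: Convert area: 61 cm^2 = 0.0061 m^2
Step 2: WVTR = 39.7 g / (0.0061 m^2 * 24 h)
Step 3: WVTR = 39.7 / 0.1464 = 271.2 g/m^2/h

271.2 g/m^2/h


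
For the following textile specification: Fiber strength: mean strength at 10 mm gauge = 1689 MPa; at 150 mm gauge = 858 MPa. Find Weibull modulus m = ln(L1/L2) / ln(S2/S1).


Formula: m = ln(L1/L2) / ln(S2/S1)
Step 1: ln(L1/L2) = ln(10/150) = -2.70805
Step 2: S2/S1 = 858/1689 = 0.50799
Step 3: ln(S2/S1) = ln(0.50799) = -0.67729
Step 4: m = -2.70805 / -0.67729 = 4.00

4.00 (Weibull m)


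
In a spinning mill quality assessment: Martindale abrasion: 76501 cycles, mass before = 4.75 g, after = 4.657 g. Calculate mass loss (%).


Formula: Mass loss% = ((m_before - m_after) / m_before) * 100
Step 1: Mass loss = 4.75 - 4.657 = 0.093 g
Step 2: Ratio = 0.093 / 4.75 = 0.0195789
Step 3: Mass loss% = 0.0195789 * 100 = 1.95789% ≈ 1.96%

1.96%


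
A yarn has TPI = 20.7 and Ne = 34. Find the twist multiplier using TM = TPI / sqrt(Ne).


Formula: TM = TPI / sqrt(Ne)
Step 1: sqrt(Ne) = sqrt(34) = 5.831
Step 2: TM = 20.7 / 5.831 = 3.55

3.55 TM


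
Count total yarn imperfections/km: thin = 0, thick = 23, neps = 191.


Formula: Total = thin places + thick places + neps
Total = 0 + 23 + 191
Total = 214 imperfections/km

214 imperfections/km


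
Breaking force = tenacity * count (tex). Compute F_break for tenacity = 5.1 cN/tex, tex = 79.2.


Formula: Breaking force = Tenacity * Linear density
F = 5.1 cN/tex * 79.2 tex
F = 403.92 cN

403.92 cN


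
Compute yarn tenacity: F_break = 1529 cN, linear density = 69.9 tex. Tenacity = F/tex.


Formula: Tenacity = Breaking force / Linear density
Tenacity = 1529 cN / 69.9 tex
Tenacity = 21.87 cN/tex

21.87 cN/tex


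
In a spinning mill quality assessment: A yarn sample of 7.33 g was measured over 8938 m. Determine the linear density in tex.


Formula: Tex = (mass_g / length_m) * 1000
Substituting: Tex = (7.33 / 8938) * 1000
Intermediate: 7.33 / 8938 = 0.00082009 g/m
Tex = 0.00082009 * 1000 = 0.82 tex

0.82 tex


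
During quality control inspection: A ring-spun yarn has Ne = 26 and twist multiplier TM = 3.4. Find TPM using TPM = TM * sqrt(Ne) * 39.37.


Formula: TPM = TM * sqrt(Ne) * 39.37
Step 1: sqrt(Ne) = sqrt(26) = 5.099
Step 2: TM * sqrt(Ne) = 3.4 * 5.099 = 17.3366
Step 3: TPM = 17.3366 * 39.37 = 683 twists/m

683 twists/m


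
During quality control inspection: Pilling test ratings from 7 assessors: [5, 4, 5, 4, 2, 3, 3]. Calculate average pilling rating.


Formula: Mean = sum / count
Sum = 5 + 4 + 5 + 4 + 2 + 3 + 3 = 26
Mean = 26 / 7 = 3.7

3.7


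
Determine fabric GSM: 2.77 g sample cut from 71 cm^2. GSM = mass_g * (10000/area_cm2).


Formula: GSM = mass_g / area_m2
Step 1: Convert area: 71 cm^2 = 71 / 10000 = 0.0071 m^2
Step 2: GSM = 2.77 g / 0.0071 m^2 = 390.1 g/m^2

390.1 g/m^2


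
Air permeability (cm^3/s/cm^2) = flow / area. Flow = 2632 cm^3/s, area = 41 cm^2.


Formula: Air Permeability = Airflow / Test Area
AP = 2632 cm^3/s / 41 cm^2
AP = 64.2 cm^3/s/cm^2

64.2 cm^3/s/cm^2


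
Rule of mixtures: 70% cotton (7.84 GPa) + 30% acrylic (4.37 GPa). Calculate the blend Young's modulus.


Formula: Blend property = (fraction_A * property_A) + (fraction_B * property_B)
Step 1: Contribution A = 70/100 * 7.84 GPa = 5.488 GPa
Step 2: Contribution B = 30/100 * 4.37 GPa = 1.311 GPa
Step 3: Blend Young's modulus = 5.488 + 1.311 = 6.799 GPa

6.799 GPa


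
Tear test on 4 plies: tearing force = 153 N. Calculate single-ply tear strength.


Formula: Per-ply strength = Total force / Number of plies
Per-ply = 153 N / 4
Per-ply = 38.25 N

38.25 N


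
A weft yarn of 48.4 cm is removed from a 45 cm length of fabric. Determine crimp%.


Formula: Crimp% = ((L_yarn - L_fabric) / L_fabric) * 100
Step 1: Extension = 48.4 - 45 = 3.4 cm
Step 2: Crimp% = (3.4 / 45) * 100
Step 3: Crimp% = 0.075556 * 100 = 7.5556% ≈ 7.6%

7.6%


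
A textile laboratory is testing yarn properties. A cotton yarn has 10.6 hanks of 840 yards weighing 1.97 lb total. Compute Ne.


Formula: Ne = hanks / mass_lb
Substituting: Ne = 10.6 / 1.97
Ne = 5.4

5.4 Ne


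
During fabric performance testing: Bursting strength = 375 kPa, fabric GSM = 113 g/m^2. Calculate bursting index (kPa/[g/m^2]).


Formula: Bursting Index = Bursting Strength / Fabric GSM
BI = 375 kPa / 113 g/m^2
BI = 3.319 kPa/(g/m^2)

3.319 kPa/(g/m^2)


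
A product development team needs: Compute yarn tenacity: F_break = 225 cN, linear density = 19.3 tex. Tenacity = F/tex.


Formula: Tenacity = Breaking force / Linear density
Tenacity = 225 cN / 19.3 tex
Tenacity = 11.66 cN/tex

11.66 cN/tex


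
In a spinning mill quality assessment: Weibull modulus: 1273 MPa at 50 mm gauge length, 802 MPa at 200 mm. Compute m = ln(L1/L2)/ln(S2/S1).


Formula: m = ln(L1/L2) / ln(S2/S1)
Step 1: ln(L1/L2) = ln(50/200) = -1.38629
Step 2: S2/S1 = 802/1273 = 0.63001
Step 3: ln(S2/S1) = ln(0.63001) = -0.46202
Step 4: m = -1.38629 / -0.46202 = 3.00

3.00 (Weibull m)


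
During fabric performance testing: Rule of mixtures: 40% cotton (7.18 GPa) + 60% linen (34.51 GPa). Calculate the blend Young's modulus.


Formula: Blend property = (fraction_A * property_A) + (fraction_B * property_B)
Step 1: Contribution A = 40/100 * 7.18 GPa = 2.872 GPa
Step 2: Contribution B = 60/100 * 34.51 GPa = 20.706 GPa
Step 3: Blend Young's modulus = 2.872 + 20.706 = 23.578 GPa

23.578 GPa


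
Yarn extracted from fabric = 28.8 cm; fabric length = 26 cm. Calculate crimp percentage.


Formula: Crimp% = ((L_yarn - L_fabric) / L_fabric) * 100
Step 1: Extension = 28.8 - 26 = 2.8 cm
Step 2: Crimp% = (2.8 / 26) * 100
Step 3: Crimp% = 0.107692 * 100 = 10.7692% ≈ 10.8%

10.8%


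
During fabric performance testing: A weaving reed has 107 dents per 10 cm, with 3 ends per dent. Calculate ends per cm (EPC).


Formula: EPC = (dents per 10 cm * ends per dent) / 10
Step 1: Total ends per 10 cm = 107 * 3 = 321
Step 2: EPC = 321 / 10 = 32.1 ends/cm

32.1 ends/cm


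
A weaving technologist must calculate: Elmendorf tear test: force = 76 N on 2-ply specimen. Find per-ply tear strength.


Formula: Per-ply strength = Total force / Number of plies
Per-ply = 76 N / 2
Per-ply = 38 N

38 N


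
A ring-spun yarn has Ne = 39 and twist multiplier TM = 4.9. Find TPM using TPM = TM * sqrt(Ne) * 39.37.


Formula: TPM = TM * sqrt(Ne) * 39.37
Step 1: sqrt(Ne) = sqrt(39) = 6.245
Step 2: TM * sqrt(Ne) = 4.9 * 6.245 = 30.6005
Step 3: TPM = 30.6005 * 39.37 = 1205 twists/m

1205 twists/m


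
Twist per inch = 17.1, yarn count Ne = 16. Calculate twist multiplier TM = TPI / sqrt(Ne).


Formula: TM = TPI / sqrt(Ne)
Step 1: sqrt(Ne) = sqrt(16) = 4
Step 2: TM = 17.1 / 4 = 4.28

4.28 TM


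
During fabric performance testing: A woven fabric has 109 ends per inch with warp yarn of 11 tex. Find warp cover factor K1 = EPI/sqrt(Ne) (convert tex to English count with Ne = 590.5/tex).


Formula: K1 = EPI / sqrt(Ne), with Ne = 590.5 / tex_warp
Step 1: Ne = 590.5 / 11 = 53.682
Step 2: sqrt(Ne) = sqrt(53.682) = 7.3268
Step 3: K1 = 109 / 7.3268 = 14.9

14.9


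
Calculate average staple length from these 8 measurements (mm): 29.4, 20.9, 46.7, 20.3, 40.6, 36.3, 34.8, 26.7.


Formula: Mean = sum of lengths / count
Sum = 29.4 + 20.9 + 46.7 + 20.3 + 40.6 + 36.3 + 34.8 + 26.7
Sum = 255.7 mm
Mean = 255.7 / 8 = 31.96 mm

31.96 mm


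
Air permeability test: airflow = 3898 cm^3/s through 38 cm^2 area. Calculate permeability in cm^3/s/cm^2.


Formula: Air Permeability = Airflow / Test Area
AP = 3898 cm^3/s / 38 cm^2
AP = 102.6 cm^3/s/cm^2

102.6 cm^3/s/cm^2


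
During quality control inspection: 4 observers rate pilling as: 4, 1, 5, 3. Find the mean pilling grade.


Formula: Mean = sum / count
Sum = 4 + 1 + 5 + 3 = 13
Mean = 13 / 4 = 3.3

3.3
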